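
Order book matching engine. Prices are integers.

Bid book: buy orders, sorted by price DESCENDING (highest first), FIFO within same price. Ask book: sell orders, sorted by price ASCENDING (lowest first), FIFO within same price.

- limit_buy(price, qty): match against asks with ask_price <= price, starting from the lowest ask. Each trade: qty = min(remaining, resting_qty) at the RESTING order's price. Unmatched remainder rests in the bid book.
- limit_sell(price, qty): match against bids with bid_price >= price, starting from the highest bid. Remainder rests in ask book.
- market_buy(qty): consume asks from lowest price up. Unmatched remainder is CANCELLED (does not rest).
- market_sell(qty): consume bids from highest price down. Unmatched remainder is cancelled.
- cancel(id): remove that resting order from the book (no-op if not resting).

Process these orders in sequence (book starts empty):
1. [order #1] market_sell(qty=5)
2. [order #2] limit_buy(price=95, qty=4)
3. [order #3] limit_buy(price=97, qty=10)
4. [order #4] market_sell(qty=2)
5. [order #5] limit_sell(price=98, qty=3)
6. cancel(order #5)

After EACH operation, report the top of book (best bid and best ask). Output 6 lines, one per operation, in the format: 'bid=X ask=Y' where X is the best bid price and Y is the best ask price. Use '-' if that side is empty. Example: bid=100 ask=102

After op 1 [order #1] market_sell(qty=5): fills=none; bids=[-] asks=[-]
After op 2 [order #2] limit_buy(price=95, qty=4): fills=none; bids=[#2:4@95] asks=[-]
After op 3 [order #3] limit_buy(price=97, qty=10): fills=none; bids=[#3:10@97 #2:4@95] asks=[-]
After op 4 [order #4] market_sell(qty=2): fills=#3x#4:2@97; bids=[#3:8@97 #2:4@95] asks=[-]
After op 5 [order #5] limit_sell(price=98, qty=3): fills=none; bids=[#3:8@97 #2:4@95] asks=[#5:3@98]
After op 6 cancel(order #5): fills=none; bids=[#3:8@97 #2:4@95] asks=[-]

Answer: bid=- ask=-
bid=95 ask=-
bid=97 ask=-
bid=97 ask=-
bid=97 ask=98
bid=97 ask=-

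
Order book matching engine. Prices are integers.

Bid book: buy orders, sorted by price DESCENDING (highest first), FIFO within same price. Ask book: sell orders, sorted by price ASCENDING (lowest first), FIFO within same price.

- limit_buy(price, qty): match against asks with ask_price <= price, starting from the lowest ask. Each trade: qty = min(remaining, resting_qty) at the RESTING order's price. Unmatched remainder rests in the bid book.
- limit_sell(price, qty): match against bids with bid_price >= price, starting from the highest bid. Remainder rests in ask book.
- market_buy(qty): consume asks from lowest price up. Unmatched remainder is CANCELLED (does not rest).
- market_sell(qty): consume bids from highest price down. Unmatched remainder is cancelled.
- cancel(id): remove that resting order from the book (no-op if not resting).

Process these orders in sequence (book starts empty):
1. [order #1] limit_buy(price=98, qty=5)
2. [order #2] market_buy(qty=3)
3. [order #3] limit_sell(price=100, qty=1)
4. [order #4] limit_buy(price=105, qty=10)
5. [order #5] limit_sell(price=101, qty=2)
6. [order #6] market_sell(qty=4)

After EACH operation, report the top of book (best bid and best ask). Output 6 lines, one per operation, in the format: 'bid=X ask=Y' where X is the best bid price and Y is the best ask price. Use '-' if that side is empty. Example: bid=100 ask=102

Answer: bid=98 ask=-
bid=98 ask=-
bid=98 ask=100
bid=105 ask=-
bid=105 ask=-
bid=105 ask=-

Derivation:
After op 1 [order #1] limit_buy(price=98, qty=5): fills=none; bids=[#1:5@98] asks=[-]
After op 2 [order #2] market_buy(qty=3): fills=none; bids=[#1:5@98] asks=[-]
After op 3 [order #3] limit_sell(price=100, qty=1): fills=none; bids=[#1:5@98] asks=[#3:1@100]
After op 4 [order #4] limit_buy(price=105, qty=10): fills=#4x#3:1@100; bids=[#4:9@105 #1:5@98] asks=[-]
After op 5 [order #5] limit_sell(price=101, qty=2): fills=#4x#5:2@105; bids=[#4:7@105 #1:5@98] asks=[-]
After op 6 [order #6] market_sell(qty=4): fills=#4x#6:4@105; bids=[#4:3@105 #1:5@98] asks=[-]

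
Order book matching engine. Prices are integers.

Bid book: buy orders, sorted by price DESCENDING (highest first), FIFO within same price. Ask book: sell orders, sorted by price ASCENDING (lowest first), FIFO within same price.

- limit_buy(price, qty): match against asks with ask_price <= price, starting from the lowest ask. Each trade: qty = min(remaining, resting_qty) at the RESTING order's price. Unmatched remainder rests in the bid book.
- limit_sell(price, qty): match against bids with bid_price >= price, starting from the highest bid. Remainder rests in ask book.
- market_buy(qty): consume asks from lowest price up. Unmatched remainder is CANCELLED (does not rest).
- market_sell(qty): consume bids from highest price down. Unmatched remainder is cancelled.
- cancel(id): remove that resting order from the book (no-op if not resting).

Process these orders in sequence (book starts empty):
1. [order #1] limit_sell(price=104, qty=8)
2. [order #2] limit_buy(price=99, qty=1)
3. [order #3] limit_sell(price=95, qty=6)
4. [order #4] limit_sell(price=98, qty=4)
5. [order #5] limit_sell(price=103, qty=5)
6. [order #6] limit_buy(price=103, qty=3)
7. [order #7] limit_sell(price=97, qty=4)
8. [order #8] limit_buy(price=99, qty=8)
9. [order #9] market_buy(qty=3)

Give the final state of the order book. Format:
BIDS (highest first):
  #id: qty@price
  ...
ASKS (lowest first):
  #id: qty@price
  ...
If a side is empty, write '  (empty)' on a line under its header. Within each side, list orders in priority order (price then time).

Answer: BIDS (highest first):
  (empty)
ASKS (lowest first):
  #5: 4@103
  #1: 8@104

Derivation:
After op 1 [order #1] limit_sell(price=104, qty=8): fills=none; bids=[-] asks=[#1:8@104]
After op 2 [order #2] limit_buy(price=99, qty=1): fills=none; bids=[#2:1@99] asks=[#1:8@104]
After op 3 [order #3] limit_sell(price=95, qty=6): fills=#2x#3:1@99; bids=[-] asks=[#3:5@95 #1:8@104]
After op 4 [order #4] limit_sell(price=98, qty=4): fills=none; bids=[-] asks=[#3:5@95 #4:4@98 #1:8@104]
After op 5 [order #5] limit_sell(price=103, qty=5): fills=none; bids=[-] asks=[#3:5@95 #4:4@98 #5:5@103 #1:8@104]
After op 6 [order #6] limit_buy(price=103, qty=3): fills=#6x#3:3@95; bids=[-] asks=[#3:2@95 #4:4@98 #5:5@103 #1:8@104]
After op 7 [order #7] limit_sell(price=97, qty=4): fills=none; bids=[-] asks=[#3:2@95 #7:4@97 #4:4@98 #5:5@103 #1:8@104]
After op 8 [order #8] limit_buy(price=99, qty=8): fills=#8x#3:2@95 #8x#7:4@97 #8x#4:2@98; bids=[-] asks=[#4:2@98 #5:5@103 #1:8@104]
After op 9 [order #9] market_buy(qty=3): fills=#9x#4:2@98 #9x#5:1@103; bids=[-] asks=[#5:4@103 #1:8@104]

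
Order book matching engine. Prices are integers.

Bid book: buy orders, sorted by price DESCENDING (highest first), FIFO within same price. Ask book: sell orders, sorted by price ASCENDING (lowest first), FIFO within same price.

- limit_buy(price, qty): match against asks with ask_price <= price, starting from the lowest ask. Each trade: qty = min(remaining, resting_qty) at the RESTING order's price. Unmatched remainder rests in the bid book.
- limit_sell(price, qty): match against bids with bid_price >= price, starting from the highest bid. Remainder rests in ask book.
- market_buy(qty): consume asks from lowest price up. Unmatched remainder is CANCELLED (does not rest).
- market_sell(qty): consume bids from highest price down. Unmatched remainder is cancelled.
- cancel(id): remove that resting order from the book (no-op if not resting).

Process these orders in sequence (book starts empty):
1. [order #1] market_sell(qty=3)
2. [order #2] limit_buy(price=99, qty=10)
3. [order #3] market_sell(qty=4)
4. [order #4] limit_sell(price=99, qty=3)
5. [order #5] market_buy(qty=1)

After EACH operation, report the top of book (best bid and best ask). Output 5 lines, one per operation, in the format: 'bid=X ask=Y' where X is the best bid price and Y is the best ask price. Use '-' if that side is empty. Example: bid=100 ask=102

After op 1 [order #1] market_sell(qty=3): fills=none; bids=[-] asks=[-]
After op 2 [order #2] limit_buy(price=99, qty=10): fills=none; bids=[#2:10@99] asks=[-]
After op 3 [order #3] market_sell(qty=4): fills=#2x#3:4@99; bids=[#2:6@99] asks=[-]
After op 4 [order #4] limit_sell(price=99, qty=3): fills=#2x#4:3@99; bids=[#2:3@99] asks=[-]
After op 5 [order #5] market_buy(qty=1): fills=none; bids=[#2:3@99] asks=[-]

Answer: bid=- ask=-
bid=99 ask=-
bid=99 ask=-
bid=99 ask=-
bid=99 ask=-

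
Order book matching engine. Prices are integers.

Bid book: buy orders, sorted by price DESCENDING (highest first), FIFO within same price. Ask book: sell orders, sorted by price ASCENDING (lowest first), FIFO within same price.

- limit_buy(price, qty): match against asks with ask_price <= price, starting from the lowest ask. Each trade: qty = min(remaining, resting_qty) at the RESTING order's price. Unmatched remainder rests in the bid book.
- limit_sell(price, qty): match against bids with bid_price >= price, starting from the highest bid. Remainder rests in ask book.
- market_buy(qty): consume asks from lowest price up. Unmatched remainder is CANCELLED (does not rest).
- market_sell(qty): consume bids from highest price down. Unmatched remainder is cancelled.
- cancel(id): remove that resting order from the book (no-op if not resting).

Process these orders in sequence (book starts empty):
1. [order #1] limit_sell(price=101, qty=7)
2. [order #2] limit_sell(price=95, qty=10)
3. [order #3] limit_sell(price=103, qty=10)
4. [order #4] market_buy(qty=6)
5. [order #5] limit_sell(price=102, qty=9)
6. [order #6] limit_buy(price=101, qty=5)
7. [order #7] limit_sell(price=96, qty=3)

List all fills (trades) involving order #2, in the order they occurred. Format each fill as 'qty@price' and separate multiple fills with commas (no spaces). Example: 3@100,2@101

Answer: 6@95,4@95

Derivation:
After op 1 [order #1] limit_sell(price=101, qty=7): fills=none; bids=[-] asks=[#1:7@101]
After op 2 [order #2] limit_sell(price=95, qty=10): fills=none; bids=[-] asks=[#2:10@95 #1:7@101]
After op 3 [order #3] limit_sell(price=103, qty=10): fills=none; bids=[-] asks=[#2:10@95 #1:7@101 #3:10@103]
After op 4 [order #4] market_buy(qty=6): fills=#4x#2:6@95; bids=[-] asks=[#2:4@95 #1:7@101 #3:10@103]
After op 5 [order #5] limit_sell(price=102, qty=9): fills=none; bids=[-] asks=[#2:4@95 #1:7@101 #5:9@102 #3:10@103]
After op 6 [order #6] limit_buy(price=101, qty=5): fills=#6x#2:4@95 #6x#1:1@101; bids=[-] asks=[#1:6@101 #5:9@102 #3:10@103]
After op 7 [order #7] limit_sell(price=96, qty=3): fills=none; bids=[-] asks=[#7:3@96 #1:6@101 #5:9@102 #3:10@103]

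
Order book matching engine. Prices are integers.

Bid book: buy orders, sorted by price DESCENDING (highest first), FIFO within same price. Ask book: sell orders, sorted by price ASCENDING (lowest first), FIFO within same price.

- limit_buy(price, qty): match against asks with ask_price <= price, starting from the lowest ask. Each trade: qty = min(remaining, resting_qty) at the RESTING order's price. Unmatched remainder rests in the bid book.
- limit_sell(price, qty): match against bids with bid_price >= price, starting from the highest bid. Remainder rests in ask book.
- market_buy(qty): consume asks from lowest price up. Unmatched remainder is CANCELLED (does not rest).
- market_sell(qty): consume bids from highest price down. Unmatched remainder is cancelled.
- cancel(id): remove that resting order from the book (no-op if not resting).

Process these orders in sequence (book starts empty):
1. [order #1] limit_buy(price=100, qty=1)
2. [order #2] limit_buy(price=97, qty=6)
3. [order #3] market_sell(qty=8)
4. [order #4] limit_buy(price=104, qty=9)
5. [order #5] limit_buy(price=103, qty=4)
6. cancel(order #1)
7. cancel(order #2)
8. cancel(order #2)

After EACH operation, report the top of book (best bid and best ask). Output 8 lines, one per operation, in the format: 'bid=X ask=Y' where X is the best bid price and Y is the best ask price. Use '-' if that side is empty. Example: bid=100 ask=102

Answer: bid=100 ask=-
bid=100 ask=-
bid=- ask=-
bid=104 ask=-
bid=104 ask=-
bid=104 ask=-
bid=104 ask=-
bid=104 ask=-

Derivation:
After op 1 [order #1] limit_buy(price=100, qty=1): fills=none; bids=[#1:1@100] asks=[-]
After op 2 [order #2] limit_buy(price=97, qty=6): fills=none; bids=[#1:1@100 #2:6@97] asks=[-]
After op 3 [order #3] market_sell(qty=8): fills=#1x#3:1@100 #2x#3:6@97; bids=[-] asks=[-]
After op 4 [order #4] limit_buy(price=104, qty=9): fills=none; bids=[#4:9@104] asks=[-]
After op 5 [order #5] limit_buy(price=103, qty=4): fills=none; bids=[#4:9@104 #5:4@103] asks=[-]
After op 6 cancel(order #1): fills=none; bids=[#4:9@104 #5:4@103] asks=[-]
After op 7 cancel(order #2): fills=none; bids=[#4:9@104 #5:4@103] asks=[-]
After op 8 cancel(order #2): fills=none; bids=[#4:9@104 #5:4@103] asks=[-]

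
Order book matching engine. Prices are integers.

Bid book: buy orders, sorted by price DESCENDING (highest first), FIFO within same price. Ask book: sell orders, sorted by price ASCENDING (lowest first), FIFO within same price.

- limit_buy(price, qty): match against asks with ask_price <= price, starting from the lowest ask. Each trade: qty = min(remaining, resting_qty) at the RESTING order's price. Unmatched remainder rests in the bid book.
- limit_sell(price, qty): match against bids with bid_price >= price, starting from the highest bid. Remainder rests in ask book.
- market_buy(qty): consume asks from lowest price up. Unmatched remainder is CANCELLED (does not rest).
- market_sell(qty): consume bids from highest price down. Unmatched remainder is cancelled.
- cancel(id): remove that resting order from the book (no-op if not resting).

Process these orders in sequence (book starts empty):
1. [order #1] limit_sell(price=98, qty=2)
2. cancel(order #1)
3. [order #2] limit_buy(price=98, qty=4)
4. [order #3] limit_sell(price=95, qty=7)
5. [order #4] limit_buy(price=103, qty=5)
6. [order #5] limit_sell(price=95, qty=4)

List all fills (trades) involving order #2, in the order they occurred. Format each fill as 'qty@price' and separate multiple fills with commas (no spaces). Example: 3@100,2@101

Answer: 4@98

Derivation:
After op 1 [order #1] limit_sell(price=98, qty=2): fills=none; bids=[-] asks=[#1:2@98]
After op 2 cancel(order #1): fills=none; bids=[-] asks=[-]
After op 3 [order #2] limit_buy(price=98, qty=4): fills=none; bids=[#2:4@98] asks=[-]
After op 4 [order #3] limit_sell(price=95, qty=7): fills=#2x#3:4@98; bids=[-] asks=[#3:3@95]
After op 5 [order #4] limit_buy(price=103, qty=5): fills=#4x#3:3@95; bids=[#4:2@103] asks=[-]
After op 6 [order #5] limit_sell(price=95, qty=4): fills=#4x#5:2@103; bids=[-] asks=[#5:2@95]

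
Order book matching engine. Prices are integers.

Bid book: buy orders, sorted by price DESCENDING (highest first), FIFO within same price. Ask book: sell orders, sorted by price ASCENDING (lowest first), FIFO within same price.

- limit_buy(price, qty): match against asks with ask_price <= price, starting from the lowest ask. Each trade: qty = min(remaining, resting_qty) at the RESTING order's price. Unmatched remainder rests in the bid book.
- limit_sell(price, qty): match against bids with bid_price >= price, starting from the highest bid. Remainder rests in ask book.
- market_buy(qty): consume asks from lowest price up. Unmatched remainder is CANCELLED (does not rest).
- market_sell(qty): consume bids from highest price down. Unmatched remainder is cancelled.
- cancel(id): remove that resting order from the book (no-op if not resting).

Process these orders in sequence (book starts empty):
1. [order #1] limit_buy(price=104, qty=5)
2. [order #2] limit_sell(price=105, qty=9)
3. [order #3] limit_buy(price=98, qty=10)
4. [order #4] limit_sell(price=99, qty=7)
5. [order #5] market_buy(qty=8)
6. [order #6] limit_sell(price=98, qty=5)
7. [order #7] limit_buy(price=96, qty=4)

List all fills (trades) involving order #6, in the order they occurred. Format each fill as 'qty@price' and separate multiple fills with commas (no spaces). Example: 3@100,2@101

After op 1 [order #1] limit_buy(price=104, qty=5): fills=none; bids=[#1:5@104] asks=[-]
After op 2 [order #2] limit_sell(price=105, qty=9): fills=none; bids=[#1:5@104] asks=[#2:9@105]
After op 3 [order #3] limit_buy(price=98, qty=10): fills=none; bids=[#1:5@104 #3:10@98] asks=[#2:9@105]
After op 4 [order #4] limit_sell(price=99, qty=7): fills=#1x#4:5@104; bids=[#3:10@98] asks=[#4:2@99 #2:9@105]
After op 5 [order #5] market_buy(qty=8): fills=#5x#4:2@99 #5x#2:6@105; bids=[#3:10@98] asks=[#2:3@105]
After op 6 [order #6] limit_sell(price=98, qty=5): fills=#3x#6:5@98; bids=[#3:5@98] asks=[#2:3@105]
After op 7 [order #7] limit_buy(price=96, qty=4): fills=none; bids=[#3:5@98 #7:4@96] asks=[#2:3@105]

Answer: 5@98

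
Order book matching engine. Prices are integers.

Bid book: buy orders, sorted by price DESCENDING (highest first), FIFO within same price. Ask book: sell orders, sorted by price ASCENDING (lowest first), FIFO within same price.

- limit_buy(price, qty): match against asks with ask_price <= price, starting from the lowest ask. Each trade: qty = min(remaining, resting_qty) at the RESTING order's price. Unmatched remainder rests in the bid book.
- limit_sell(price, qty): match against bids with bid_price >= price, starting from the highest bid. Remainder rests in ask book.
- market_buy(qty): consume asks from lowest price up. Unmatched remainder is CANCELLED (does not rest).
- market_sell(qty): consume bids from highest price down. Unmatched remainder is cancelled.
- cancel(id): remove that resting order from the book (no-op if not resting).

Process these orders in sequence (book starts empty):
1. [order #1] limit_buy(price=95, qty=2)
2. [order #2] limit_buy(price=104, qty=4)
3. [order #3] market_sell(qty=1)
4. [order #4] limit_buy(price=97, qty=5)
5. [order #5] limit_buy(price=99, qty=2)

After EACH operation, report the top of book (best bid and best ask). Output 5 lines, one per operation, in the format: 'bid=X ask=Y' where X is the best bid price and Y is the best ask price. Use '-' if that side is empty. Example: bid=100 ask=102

Answer: bid=95 ask=-
bid=104 ask=-
bid=104 ask=-
bid=104 ask=-
bid=104 ask=-

Derivation:
After op 1 [order #1] limit_buy(price=95, qty=2): fills=none; bids=[#1:2@95] asks=[-]
After op 2 [order #2] limit_buy(price=104, qty=4): fills=none; bids=[#2:4@104 #1:2@95] asks=[-]
After op 3 [order #3] market_sell(qty=1): fills=#2x#3:1@104; bids=[#2:3@104 #1:2@95] asks=[-]
After op 4 [order #4] limit_buy(price=97, qty=5): fills=none; bids=[#2:3@104 #4:5@97 #1:2@95] asks=[-]
After op 5 [order #5] limit_buy(price=99, qty=2): fills=none; bids=[#2:3@104 #5:2@99 #4:5@97 #1:2@95] asks=[-]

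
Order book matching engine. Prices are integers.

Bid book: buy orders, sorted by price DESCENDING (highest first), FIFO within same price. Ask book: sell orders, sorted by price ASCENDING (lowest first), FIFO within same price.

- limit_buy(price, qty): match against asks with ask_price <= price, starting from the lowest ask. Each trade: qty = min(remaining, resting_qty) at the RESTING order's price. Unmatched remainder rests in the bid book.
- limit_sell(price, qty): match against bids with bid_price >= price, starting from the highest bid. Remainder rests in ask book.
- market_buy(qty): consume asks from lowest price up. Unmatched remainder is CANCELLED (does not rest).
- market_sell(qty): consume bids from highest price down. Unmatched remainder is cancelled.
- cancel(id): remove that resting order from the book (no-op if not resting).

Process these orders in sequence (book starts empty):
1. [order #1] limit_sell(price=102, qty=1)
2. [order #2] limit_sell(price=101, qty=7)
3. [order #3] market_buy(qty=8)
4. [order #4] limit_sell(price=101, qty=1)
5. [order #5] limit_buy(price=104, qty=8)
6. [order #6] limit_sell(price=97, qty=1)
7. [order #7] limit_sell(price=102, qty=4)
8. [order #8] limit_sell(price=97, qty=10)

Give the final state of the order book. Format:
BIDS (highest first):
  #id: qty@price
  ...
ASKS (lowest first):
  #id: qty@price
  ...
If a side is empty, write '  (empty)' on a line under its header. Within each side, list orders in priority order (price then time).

After op 1 [order #1] limit_sell(price=102, qty=1): fills=none; bids=[-] asks=[#1:1@102]
After op 2 [order #2] limit_sell(price=101, qty=7): fills=none; bids=[-] asks=[#2:7@101 #1:1@102]
After op 3 [order #3] market_buy(qty=8): fills=#3x#2:7@101 #3x#1:1@102; bids=[-] asks=[-]
After op 4 [order #4] limit_sell(price=101, qty=1): fills=none; bids=[-] asks=[#4:1@101]
After op 5 [order #5] limit_buy(price=104, qty=8): fills=#5x#4:1@101; bids=[#5:7@104] asks=[-]
After op 6 [order #6] limit_sell(price=97, qty=1): fills=#5x#6:1@104; bids=[#5:6@104] asks=[-]
After op 7 [order #7] limit_sell(price=102, qty=4): fills=#5x#7:4@104; bids=[#5:2@104] asks=[-]
After op 8 [order #8] limit_sell(price=97, qty=10): fills=#5x#8:2@104; bids=[-] asks=[#8:8@97]

Answer: BIDS (highest first):
  (empty)
ASKS (lowest first):
  #8: 8@97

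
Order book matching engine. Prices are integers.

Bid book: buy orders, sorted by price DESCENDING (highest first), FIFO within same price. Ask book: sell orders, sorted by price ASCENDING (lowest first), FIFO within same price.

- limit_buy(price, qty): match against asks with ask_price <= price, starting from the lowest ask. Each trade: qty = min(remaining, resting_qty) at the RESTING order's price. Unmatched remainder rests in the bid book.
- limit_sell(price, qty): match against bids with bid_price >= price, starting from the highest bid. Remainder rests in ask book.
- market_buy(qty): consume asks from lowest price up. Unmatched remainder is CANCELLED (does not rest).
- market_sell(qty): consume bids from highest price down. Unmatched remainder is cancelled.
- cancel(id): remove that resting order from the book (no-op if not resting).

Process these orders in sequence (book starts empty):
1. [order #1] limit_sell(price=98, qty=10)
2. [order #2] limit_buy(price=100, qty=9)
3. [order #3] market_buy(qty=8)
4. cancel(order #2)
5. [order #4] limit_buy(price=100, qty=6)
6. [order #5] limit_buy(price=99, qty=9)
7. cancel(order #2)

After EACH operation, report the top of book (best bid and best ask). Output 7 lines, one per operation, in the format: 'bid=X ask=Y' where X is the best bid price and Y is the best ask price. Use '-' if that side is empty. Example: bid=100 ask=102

Answer: bid=- ask=98
bid=- ask=98
bid=- ask=-
bid=- ask=-
bid=100 ask=-
bid=100 ask=-
bid=100 ask=-

Derivation:
After op 1 [order #1] limit_sell(price=98, qty=10): fills=none; bids=[-] asks=[#1:10@98]
After op 2 [order #2] limit_buy(price=100, qty=9): fills=#2x#1:9@98; bids=[-] asks=[#1:1@98]
After op 3 [order #3] market_buy(qty=8): fills=#3x#1:1@98; bids=[-] asks=[-]
After op 4 cancel(order #2): fills=none; bids=[-] asks=[-]
After op 5 [order #4] limit_buy(price=100, qty=6): fills=none; bids=[#4:6@100] asks=[-]
After op 6 [order #5] limit_buy(price=99, qty=9): fills=none; bids=[#4:6@100 #5:9@99] asks=[-]
After op 7 cancel(order #2): fills=none; bids=[#4:6@100 #5:9@99] asks=[-]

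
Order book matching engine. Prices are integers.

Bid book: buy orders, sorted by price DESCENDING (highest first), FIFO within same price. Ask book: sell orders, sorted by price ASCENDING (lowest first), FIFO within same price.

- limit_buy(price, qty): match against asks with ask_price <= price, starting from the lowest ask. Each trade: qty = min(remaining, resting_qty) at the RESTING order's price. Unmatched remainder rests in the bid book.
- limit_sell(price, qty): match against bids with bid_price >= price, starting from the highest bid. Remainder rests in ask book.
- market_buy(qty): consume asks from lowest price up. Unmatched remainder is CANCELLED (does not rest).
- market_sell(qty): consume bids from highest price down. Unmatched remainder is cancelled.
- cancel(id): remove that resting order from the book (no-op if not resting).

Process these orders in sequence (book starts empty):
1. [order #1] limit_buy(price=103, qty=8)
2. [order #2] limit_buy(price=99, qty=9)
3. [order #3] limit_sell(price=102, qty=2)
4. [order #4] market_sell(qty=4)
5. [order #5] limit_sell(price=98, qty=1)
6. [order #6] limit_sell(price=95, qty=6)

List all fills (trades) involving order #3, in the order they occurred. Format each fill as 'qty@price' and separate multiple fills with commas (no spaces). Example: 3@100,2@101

Answer: 2@103

Derivation:
After op 1 [order #1] limit_buy(price=103, qty=8): fills=none; bids=[#1:8@103] asks=[-]
After op 2 [order #2] limit_buy(price=99, qty=9): fills=none; bids=[#1:8@103 #2:9@99] asks=[-]
After op 3 [order #3] limit_sell(price=102, qty=2): fills=#1x#3:2@103; bids=[#1:6@103 #2:9@99] asks=[-]
After op 4 [order #4] market_sell(qty=4): fills=#1x#4:4@103; bids=[#1:2@103 #2:9@99] asks=[-]
After op 5 [order #5] limit_sell(price=98, qty=1): fills=#1x#5:1@103; bids=[#1:1@103 #2:9@99] asks=[-]
After op 6 [order #6] limit_sell(price=95, qty=6): fills=#1x#6:1@103 #2x#6:5@99; bids=[#2:4@99] asks=[-]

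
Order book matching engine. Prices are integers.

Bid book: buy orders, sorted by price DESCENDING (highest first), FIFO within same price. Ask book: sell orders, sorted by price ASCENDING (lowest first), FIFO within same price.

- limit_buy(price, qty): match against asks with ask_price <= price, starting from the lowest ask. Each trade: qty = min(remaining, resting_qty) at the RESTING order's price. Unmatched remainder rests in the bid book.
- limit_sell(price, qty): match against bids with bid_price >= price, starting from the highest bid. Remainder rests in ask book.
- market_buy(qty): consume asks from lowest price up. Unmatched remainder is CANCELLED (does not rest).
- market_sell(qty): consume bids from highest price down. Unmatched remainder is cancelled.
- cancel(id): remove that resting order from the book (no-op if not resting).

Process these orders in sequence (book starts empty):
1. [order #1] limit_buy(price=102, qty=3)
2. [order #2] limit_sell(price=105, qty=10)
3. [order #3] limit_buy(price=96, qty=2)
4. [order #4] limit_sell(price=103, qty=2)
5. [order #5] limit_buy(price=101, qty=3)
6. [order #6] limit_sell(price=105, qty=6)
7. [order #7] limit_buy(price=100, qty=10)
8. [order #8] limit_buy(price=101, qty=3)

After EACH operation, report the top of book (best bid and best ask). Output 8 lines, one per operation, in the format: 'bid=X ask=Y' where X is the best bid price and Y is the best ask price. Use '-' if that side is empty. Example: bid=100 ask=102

After op 1 [order #1] limit_buy(price=102, qty=3): fills=none; bids=[#1:3@102] asks=[-]
After op 2 [order #2] limit_sell(price=105, qty=10): fills=none; bids=[#1:3@102] asks=[#2:10@105]
After op 3 [order #3] limit_buy(price=96, qty=2): fills=none; bids=[#1:3@102 #3:2@96] asks=[#2:10@105]
After op 4 [order #4] limit_sell(price=103, qty=2): fills=none; bids=[#1:3@102 #3:2@96] asks=[#4:2@103 #2:10@105]
After op 5 [order #5] limit_buy(price=101, qty=3): fills=none; bids=[#1:3@102 #5:3@101 #3:2@96] asks=[#4:2@103 #2:10@105]
After op 6 [order #6] limit_sell(price=105, qty=6): fills=none; bids=[#1:3@102 #5:3@101 #3:2@96] asks=[#4:2@103 #2:10@105 #6:6@105]
After op 7 [order #7] limit_buy(price=100, qty=10): fills=none; bids=[#1:3@102 #5:3@101 #7:10@100 #3:2@96] asks=[#4:2@103 #2:10@105 #6:6@105]
After op 8 [order #8] limit_buy(price=101, qty=3): fills=none; bids=[#1:3@102 #5:3@101 #8:3@101 #7:10@100 #3:2@96] asks=[#4:2@103 #2:10@105 #6:6@105]

Answer: bid=102 ask=-
bid=102 ask=105
bid=102 ask=105
bid=102 ask=103
bid=102 ask=103
bid=102 ask=103
bid=102 ask=103
bid=102 ask=103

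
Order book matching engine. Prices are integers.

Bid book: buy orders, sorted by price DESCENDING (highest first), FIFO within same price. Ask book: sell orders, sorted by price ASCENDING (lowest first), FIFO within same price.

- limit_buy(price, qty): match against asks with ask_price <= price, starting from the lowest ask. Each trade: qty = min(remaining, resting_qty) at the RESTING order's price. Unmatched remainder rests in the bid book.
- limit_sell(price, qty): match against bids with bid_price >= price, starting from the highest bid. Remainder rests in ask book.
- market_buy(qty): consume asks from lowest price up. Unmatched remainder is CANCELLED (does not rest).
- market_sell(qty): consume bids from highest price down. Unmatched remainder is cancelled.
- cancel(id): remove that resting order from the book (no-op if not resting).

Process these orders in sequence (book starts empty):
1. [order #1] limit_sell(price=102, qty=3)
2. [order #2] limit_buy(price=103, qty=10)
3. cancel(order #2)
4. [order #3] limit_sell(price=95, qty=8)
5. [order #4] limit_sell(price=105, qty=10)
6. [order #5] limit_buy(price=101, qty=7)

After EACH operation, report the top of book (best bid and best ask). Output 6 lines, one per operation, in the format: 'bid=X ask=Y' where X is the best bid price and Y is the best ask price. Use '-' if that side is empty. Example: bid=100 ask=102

After op 1 [order #1] limit_sell(price=102, qty=3): fills=none; bids=[-] asks=[#1:3@102]
After op 2 [order #2] limit_buy(price=103, qty=10): fills=#2x#1:3@102; bids=[#2:7@103] asks=[-]
After op 3 cancel(order #2): fills=none; bids=[-] asks=[-]
After op 4 [order #3] limit_sell(price=95, qty=8): fills=none; bids=[-] asks=[#3:8@95]
After op 5 [order #4] limit_sell(price=105, qty=10): fills=none; bids=[-] asks=[#3:8@95 #4:10@105]
After op 6 [order #5] limit_buy(price=101, qty=7): fills=#5x#3:7@95; bids=[-] asks=[#3:1@95 #4:10@105]

Answer: bid=- ask=102
bid=103 ask=-
bid=- ask=-
bid=- ask=95
bid=- ask=95
bid=- ask=95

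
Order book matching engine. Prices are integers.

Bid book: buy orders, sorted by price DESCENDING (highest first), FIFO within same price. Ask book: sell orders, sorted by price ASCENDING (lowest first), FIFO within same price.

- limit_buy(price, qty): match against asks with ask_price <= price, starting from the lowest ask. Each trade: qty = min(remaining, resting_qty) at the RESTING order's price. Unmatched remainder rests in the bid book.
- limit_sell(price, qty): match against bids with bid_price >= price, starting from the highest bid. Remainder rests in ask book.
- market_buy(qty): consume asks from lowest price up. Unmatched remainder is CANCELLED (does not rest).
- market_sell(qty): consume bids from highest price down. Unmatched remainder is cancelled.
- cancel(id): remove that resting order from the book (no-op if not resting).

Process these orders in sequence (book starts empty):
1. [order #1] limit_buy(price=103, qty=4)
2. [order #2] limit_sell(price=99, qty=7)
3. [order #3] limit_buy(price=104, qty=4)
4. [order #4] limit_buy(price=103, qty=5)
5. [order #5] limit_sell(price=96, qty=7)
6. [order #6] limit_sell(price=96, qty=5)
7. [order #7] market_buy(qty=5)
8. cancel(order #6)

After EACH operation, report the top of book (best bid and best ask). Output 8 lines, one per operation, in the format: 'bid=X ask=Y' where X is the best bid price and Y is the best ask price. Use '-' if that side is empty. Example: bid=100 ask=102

After op 1 [order #1] limit_buy(price=103, qty=4): fills=none; bids=[#1:4@103] asks=[-]
After op 2 [order #2] limit_sell(price=99, qty=7): fills=#1x#2:4@103; bids=[-] asks=[#2:3@99]
After op 3 [order #3] limit_buy(price=104, qty=4): fills=#3x#2:3@99; bids=[#3:1@104] asks=[-]
After op 4 [order #4] limit_buy(price=103, qty=5): fills=none; bids=[#3:1@104 #4:5@103] asks=[-]
After op 5 [order #5] limit_sell(price=96, qty=7): fills=#3x#5:1@104 #4x#5:5@103; bids=[-] asks=[#5:1@96]
After op 6 [order #6] limit_sell(price=96, qty=5): fills=none; bids=[-] asks=[#5:1@96 #6:5@96]
After op 7 [order #7] market_buy(qty=5): fills=#7x#5:1@96 #7x#6:4@96; bids=[-] asks=[#6:1@96]
After op 8 cancel(order #6): fills=none; bids=[-] asks=[-]

Answer: bid=103 ask=-
bid=- ask=99
bid=104 ask=-
bid=104 ask=-
bid=- ask=96
bid=- ask=96
bid=- ask=96
bid=- ask=-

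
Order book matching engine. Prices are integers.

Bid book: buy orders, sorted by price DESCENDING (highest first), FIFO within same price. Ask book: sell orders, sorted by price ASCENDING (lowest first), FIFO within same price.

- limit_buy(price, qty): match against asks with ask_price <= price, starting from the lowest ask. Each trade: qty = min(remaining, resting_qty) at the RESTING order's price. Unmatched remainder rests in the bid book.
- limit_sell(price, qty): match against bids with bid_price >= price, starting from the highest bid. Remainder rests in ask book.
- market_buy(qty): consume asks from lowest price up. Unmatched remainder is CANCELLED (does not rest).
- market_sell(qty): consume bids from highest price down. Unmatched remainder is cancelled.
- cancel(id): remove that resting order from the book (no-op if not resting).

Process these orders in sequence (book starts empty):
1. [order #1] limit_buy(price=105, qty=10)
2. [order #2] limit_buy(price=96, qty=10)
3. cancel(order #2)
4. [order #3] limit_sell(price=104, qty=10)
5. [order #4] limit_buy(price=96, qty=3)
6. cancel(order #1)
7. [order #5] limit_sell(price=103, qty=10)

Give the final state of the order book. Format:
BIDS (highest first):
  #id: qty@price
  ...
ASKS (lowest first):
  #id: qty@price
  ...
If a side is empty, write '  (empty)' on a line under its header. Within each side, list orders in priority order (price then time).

Answer: BIDS (highest first):
  #4: 3@96
ASKS (lowest first):
  #5: 10@103

Derivation:
After op 1 [order #1] limit_buy(price=105, qty=10): fills=none; bids=[#1:10@105] asks=[-]
After op 2 [order #2] limit_buy(price=96, qty=10): fills=none; bids=[#1:10@105 #2:10@96] asks=[-]
After op 3 cancel(order #2): fills=none; bids=[#1:10@105] asks=[-]
After op 4 [order #3] limit_sell(price=104, qty=10): fills=#1x#3:10@105; bids=[-] asks=[-]
After op 5 [order #4] limit_buy(price=96, qty=3): fills=none; bids=[#4:3@96] asks=[-]
After op 6 cancel(order #1): fills=none; bids=[#4:3@96] asks=[-]
After op 7 [order #5] limit_sell(price=103, qty=10): fills=none; bids=[#4:3@96] asks=[#5:10@103]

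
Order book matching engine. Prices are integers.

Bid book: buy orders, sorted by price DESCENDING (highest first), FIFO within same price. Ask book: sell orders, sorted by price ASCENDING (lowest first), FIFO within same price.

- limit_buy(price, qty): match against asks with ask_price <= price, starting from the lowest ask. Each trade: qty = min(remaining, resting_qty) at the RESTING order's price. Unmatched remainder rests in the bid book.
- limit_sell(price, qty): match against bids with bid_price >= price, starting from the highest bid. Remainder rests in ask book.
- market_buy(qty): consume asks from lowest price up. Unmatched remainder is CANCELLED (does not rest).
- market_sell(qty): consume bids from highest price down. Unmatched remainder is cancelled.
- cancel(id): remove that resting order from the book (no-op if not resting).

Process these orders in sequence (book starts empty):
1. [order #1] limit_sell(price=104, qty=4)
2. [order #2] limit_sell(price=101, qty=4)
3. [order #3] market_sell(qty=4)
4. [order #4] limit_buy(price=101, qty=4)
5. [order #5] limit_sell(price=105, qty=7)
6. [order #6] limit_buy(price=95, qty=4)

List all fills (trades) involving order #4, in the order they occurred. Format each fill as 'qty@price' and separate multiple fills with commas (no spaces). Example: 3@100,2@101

After op 1 [order #1] limit_sell(price=104, qty=4): fills=none; bids=[-] asks=[#1:4@104]
After op 2 [order #2] limit_sell(price=101, qty=4): fills=none; bids=[-] asks=[#2:4@101 #1:4@104]
After op 3 [order #3] market_sell(qty=4): fills=none; bids=[-] asks=[#2:4@101 #1:4@104]
After op 4 [order #4] limit_buy(price=101, qty=4): fills=#4x#2:4@101; bids=[-] asks=[#1:4@104]
After op 5 [order #5] limit_sell(price=105, qty=7): fills=none; bids=[-] asks=[#1:4@104 #5:7@105]
After op 6 [order #6] limit_buy(price=95, qty=4): fills=none; bids=[#6:4@95] asks=[#1:4@104 #5:7@105]

Answer: 4@101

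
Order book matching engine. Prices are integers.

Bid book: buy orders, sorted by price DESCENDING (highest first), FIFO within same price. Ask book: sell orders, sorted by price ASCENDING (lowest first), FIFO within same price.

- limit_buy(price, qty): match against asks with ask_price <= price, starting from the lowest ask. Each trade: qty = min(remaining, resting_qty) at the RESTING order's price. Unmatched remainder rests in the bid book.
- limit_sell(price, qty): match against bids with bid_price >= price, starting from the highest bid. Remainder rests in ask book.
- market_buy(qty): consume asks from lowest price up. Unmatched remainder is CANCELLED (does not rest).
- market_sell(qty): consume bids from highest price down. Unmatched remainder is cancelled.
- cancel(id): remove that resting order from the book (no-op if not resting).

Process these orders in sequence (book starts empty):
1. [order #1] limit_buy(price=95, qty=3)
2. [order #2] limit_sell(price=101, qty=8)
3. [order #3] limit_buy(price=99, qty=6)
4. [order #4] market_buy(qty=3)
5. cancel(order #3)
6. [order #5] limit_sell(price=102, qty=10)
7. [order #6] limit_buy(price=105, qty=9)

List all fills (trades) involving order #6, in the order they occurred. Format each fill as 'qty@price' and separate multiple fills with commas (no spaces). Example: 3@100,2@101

Answer: 5@101,4@102

Derivation:
After op 1 [order #1] limit_buy(price=95, qty=3): fills=none; bids=[#1:3@95] asks=[-]
After op 2 [order #2] limit_sell(price=101, qty=8): fills=none; bids=[#1:3@95] asks=[#2:8@101]
After op 3 [order #3] limit_buy(price=99, qty=6): fills=none; bids=[#3:6@99 #1:3@95] asks=[#2:8@101]
After op 4 [order #4] market_buy(qty=3): fills=#4x#2:3@101; bids=[#3:6@99 #1:3@95] asks=[#2:5@101]
After op 5 cancel(order #3): fills=none; bids=[#1:3@95] asks=[#2:5@101]
After op 6 [order #5] limit_sell(price=102, qty=10): fills=none; bids=[#1:3@95] asks=[#2:5@101 #5:10@102]
After op 7 [order #6] limit_buy(price=105, qty=9): fills=#6x#2:5@101 #6x#5:4@102; bids=[#1:3@95] asks=[#5:6@102]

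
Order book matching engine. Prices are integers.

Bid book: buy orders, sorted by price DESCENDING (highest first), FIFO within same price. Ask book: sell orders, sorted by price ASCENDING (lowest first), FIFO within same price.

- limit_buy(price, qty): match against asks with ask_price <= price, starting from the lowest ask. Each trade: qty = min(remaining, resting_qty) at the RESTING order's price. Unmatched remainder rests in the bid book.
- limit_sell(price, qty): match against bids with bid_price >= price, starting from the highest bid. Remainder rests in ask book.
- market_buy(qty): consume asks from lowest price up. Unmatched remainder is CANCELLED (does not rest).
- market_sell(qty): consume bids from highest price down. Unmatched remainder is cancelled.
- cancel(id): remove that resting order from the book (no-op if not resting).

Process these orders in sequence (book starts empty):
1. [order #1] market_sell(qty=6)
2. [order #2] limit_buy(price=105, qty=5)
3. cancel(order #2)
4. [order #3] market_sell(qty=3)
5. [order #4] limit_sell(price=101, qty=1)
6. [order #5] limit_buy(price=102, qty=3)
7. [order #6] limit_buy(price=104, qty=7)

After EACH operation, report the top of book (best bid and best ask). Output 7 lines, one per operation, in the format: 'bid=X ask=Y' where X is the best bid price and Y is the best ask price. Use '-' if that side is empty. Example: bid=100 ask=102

After op 1 [order #1] market_sell(qty=6): fills=none; bids=[-] asks=[-]
After op 2 [order #2] limit_buy(price=105, qty=5): fills=none; bids=[#2:5@105] asks=[-]
After op 3 cancel(order #2): fills=none; bids=[-] asks=[-]
After op 4 [order #3] market_sell(qty=3): fills=none; bids=[-] asks=[-]
After op 5 [order #4] limit_sell(price=101, qty=1): fills=none; bids=[-] asks=[#4:1@101]
After op 6 [order #5] limit_buy(price=102, qty=3): fills=#5x#4:1@101; bids=[#5:2@102] asks=[-]
After op 7 [order #6] limit_buy(price=104, qty=7): fills=none; bids=[#6:7@104 #5:2@102] asks=[-]

Answer: bid=- ask=-
bid=105 ask=-
bid=- ask=-
bid=- ask=-
bid=- ask=101
bid=102 ask=-
bid=104 ask=-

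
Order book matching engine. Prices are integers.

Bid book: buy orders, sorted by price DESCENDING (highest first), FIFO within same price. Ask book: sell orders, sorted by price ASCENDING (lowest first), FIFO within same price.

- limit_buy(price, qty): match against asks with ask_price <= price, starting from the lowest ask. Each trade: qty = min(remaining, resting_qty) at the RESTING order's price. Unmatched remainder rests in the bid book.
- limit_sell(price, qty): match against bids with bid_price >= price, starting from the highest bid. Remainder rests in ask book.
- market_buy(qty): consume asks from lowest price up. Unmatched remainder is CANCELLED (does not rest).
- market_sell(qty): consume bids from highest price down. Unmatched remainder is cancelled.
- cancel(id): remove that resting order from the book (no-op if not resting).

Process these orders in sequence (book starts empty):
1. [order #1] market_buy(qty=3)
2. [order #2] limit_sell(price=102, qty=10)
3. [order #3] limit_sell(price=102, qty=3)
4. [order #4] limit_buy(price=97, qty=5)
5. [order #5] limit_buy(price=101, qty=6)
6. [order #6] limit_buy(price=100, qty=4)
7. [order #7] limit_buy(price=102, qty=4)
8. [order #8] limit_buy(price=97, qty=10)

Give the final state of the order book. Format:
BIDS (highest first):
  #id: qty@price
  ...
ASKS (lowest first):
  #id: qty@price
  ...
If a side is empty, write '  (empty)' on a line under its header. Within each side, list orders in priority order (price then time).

After op 1 [order #1] market_buy(qty=3): fills=none; bids=[-] asks=[-]
After op 2 [order #2] limit_sell(price=102, qty=10): fills=none; bids=[-] asks=[#2:10@102]
After op 3 [order #3] limit_sell(price=102, qty=3): fills=none; bids=[-] asks=[#2:10@102 #3:3@102]
After op 4 [order #4] limit_buy(price=97, qty=5): fills=none; bids=[#4:5@97] asks=[#2:10@102 #3:3@102]
After op 5 [order #5] limit_buy(price=101, qty=6): fills=none; bids=[#5:6@101 #4:5@97] asks=[#2:10@102 #3:3@102]
After op 6 [order #6] limit_buy(price=100, qty=4): fills=none; bids=[#5:6@101 #6:4@100 #4:5@97] asks=[#2:10@102 #3:3@102]
After op 7 [order #7] limit_buy(price=102, qty=4): fills=#7x#2:4@102; bids=[#5:6@101 #6:4@100 #4:5@97] asks=[#2:6@102 #3:3@102]
After op 8 [order #8] limit_buy(price=97, qty=10): fills=none; bids=[#5:6@101 #6:4@100 #4:5@97 #8:10@97] asks=[#2:6@102 #3:3@102]

Answer: BIDS (highest first):
  #5: 6@101
  #6: 4@100
  #4: 5@97
  #8: 10@97
ASKS (lowest first):
  #2: 6@102
  #3: 3@102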